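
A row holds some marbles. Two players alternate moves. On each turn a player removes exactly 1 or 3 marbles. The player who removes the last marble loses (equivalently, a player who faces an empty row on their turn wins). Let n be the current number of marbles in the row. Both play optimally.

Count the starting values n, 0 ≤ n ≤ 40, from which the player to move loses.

Work bottom-up. With no move the player to move wins. Otherwise the position is W if at least one move leads to an L position for the opponent, and L if every move leads to a W.
n=0: no move; the opponent has just taken the last marble and therefore loses → W
n=1: L (sole option 0(W) is W)
n=2: W (go to 1, an L position)
n=3: L (options 2(W), 0(W) are all W)
n=4: W (go to 3, an L position)
n=5: L (options 4(W), 2(W) are all W)
n=6: W (go to 5, an L position)
n=7: L (options 6(W), 4(W) are all W)
n=8: W (go to 7, an L position)
n=9: L (options 8(W), 6(W) are all W)
n=10: W (go to 9, an L position)
n=11: L (options 10(W), 8(W) are all W)
n=12: W (go to 11, an L position)
n=13: L (options 12(W), 10(W) are all W)
n=14: W (go to 13, an L position)
n=15: L (options 14(W), 12(W) are all W)
n=16: W (go to 15, an L position)
n=17: L (options 16(W), 14(W) are all W)
n=18: W (go to 17, an L position)
n=19: L (options 18(W), 16(W) are all W)
n=20: W (go to 19, an L position)
n=21: L (options 20(W), 18(W) are all W)
n=22: W (go to 21, an L position)
n=23: L (options 22(W), 20(W) are all W)
n=24: W (go to 23, an L position)
n=25: L (options 24(W), 22(W) are all W)
n=26: W (go to 25, an L position)
n=27: L (options 26(W), 24(W) are all W)
n=28: W (go to 27, an L position)
n=29: L (options 28(W), 26(W) are all W)
n=30: W (go to 29, an L position)
n=31: L (options 30(W), 28(W) are all W)
n=32: W (go to 31, an L position)
n=33: L (options 32(W), 30(W) are all W)
n=34: W (go to 33, an L position)
n=35: L (options 34(W), 32(W) are all W)
n=36: W (go to 35, an L position)
n=37: L (options 36(W), 34(W) are all W)
n=38: W (go to 37, an L position)
n=39: L (options 38(W), 36(W) are all W)
n=40: W (go to 39, an L position)
L entries with 0 ≤ n ≤ 40: n = 1, 3, 5, 7, 9, 11, 13, 15, 17, 19, 21, 23, 25, 27, 29, 31, 33, 35, 37, 39; that makes 20.

20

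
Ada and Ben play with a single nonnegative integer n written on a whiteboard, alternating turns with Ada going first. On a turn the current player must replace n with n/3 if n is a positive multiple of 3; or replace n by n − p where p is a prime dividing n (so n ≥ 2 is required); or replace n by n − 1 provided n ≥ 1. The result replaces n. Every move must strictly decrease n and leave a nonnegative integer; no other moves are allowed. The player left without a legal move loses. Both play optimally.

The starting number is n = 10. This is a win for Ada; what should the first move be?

Compute win/loss labels from the base case upward. A position with no move is L. Any other position is W if it can reach an L in one move, else L.
n=0: no move → L
n=1: W (go to 0, an L position)
n=2: W (go to 0, an L position)
n=3: W (go to 0, an L position)
n=4: L (options 2(W), 3(W) are all W)
n=5: W (go to 0, an L position)
n=6: W (go to 4, an L position)
n=7: W (go to 0, an L position)
n=8: L (options 6(W), 7(W) are all W)
n=9: W (go to 8, an L position)
n=10: W (go to 8, an L position)
From 10, the L positions reachable in one move are: 8.

Move to 8.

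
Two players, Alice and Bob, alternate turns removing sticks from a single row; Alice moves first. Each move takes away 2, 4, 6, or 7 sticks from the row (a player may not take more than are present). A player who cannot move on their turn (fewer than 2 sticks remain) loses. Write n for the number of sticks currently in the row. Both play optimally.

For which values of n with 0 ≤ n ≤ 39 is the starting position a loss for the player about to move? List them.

Classify positions by backward induction: terminal positions (no move available) are L. From any other position, the mover wins iff some move reaches an L.
n=0: no move → L
n=1: no move → L
n=2: →0(L), so W
n=3: →1(L), so W
n=4: →0(L), so W
n=5: →1(L), so W
n=6: →0(L), so W
n=7: →1(L), so W
n=8: →1(L), so W
n=9: →7(W), 5(W), 3(W), 2(W) — all W, so L
n=10: →8(W), 6(W), 4(W), 3(W) — all W, so L
n=11: →9(L), so W
n=12: →10(L), so W
n=13: →9(L), so W
n=14: →10(L), so W
n=15: →9(L), so W
n=16: →10(L), so W
n=17: →10(L), so W
n=18: →16(W), 14(W), 12(W), 11(W) — all W, so L
n=19: →17(W), 15(W), 13(W), 12(W) — all W, so L
n=20: →18(L), so W
n=21: →19(L), so W
n=22: →18(L), so W
n=23: →19(L), so W
n=24: →18(L), so W
n=25: →19(L), so W
n=26: →19(L), so W
n=27: →25(W), 23(W), 21(W), 20(W) — all W, so L
n=28: →26(W), 24(W), 22(W), 21(W) — all W, so L
n=29: →27(L), so W
n=30: →28(L), so W
n=31: →27(L), so W
n=32: →28(L), so W
n=33: →27(L), so W
n=34: →28(L), so W
n=35: →28(L), so W
n=36: →34(W), 32(W), 30(W), 29(W) — all W, so L
n=37: →35(W), 33(W), 31(W), 30(W) — all W, so L
n=38: →36(L), so W
n=39: →37(L), so W
The losing starting values of n are exactly the entries labelled L in this table (10 of them).

0, 1, 9, 10, 18, 19, 27, 28, 36, 37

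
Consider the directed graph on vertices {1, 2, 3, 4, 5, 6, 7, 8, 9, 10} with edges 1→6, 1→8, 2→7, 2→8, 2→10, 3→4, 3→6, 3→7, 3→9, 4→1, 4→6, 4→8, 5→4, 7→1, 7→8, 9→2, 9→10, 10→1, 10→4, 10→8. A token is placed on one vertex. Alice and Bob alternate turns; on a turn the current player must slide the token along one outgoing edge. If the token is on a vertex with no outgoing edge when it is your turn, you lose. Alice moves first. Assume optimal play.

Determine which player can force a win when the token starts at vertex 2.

Work bottom-up. With no move the player to move loses. Otherwise the position is W if at least one move leads to an L position for the opponent, and L if every move leads to a W.
Every edge goes from a vertex to one that appears earlier in the order 6, 8, 1, 4, 10, 7, 2, 5, 9, 3, so processing vertices in that order labels each vertex after all of its successors.
6: no outgoing edge → L
8: no outgoing edge → L
1: can move to 8, which is L ⇒ W
4: can move to 8, which is L ⇒ W
10: can move to 8, which is L ⇒ W
7: can move to 8, which is L ⇒ W
2: can move to 8, which is L ⇒ W
5: the only move is to 4(W), a W ⇒ L
9: moves to 2(W), 10(W); every one is W ⇒ L
3: can move to 9, which is L ⇒ W
From 2 Alice can move to 8, reaching an L position.

Alice wins.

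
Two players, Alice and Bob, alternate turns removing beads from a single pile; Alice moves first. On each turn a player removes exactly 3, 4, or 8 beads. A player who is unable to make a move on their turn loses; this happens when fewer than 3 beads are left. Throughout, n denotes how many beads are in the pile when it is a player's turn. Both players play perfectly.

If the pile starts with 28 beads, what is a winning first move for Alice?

Remove 3, leaving 25.

Compute win/loss labels from the base case upward. A position with no move is L. Any other position is W if it can reach an L in one move, else L.
n=0: no move → L
n=1: no move → L
n=2: no move → L
n=3: reaches L-position 0 → W
n=4: reaches L-position 1 → W
n=5: reaches L-position 2 → W
n=6: reaches L-position 2 → W
n=7: only reaches 4(W), 3(W), all W → L
n=8: reaches L-position 0 → W
n=9: reaches L-position 1 → W
n=10: reaches L-position 7 → W
n=11: reaches L-position 7 → W
n=12: only reaches 9(W), 8(W), 4(W), all W → L
n=13: only reaches 10(W), 9(W), 5(W), all W → L
n=14: only reaches 11(W), 10(W), 6(W), all W → L
n=15: reaches L-position 12 → W
n=16: reaches L-position 13 → W
n=17: reaches L-position 14 → W
n=18: reaches L-position 14 → W
n=19: only reaches 16(W), 15(W), 11(W), all W → L
n=20: reaches L-position 12 → W
n=21: reaches L-position 13 → W
n=22: reaches L-position 19 → W
n=23: reaches L-position 19 → W
n=24: only reaches 21(W), 20(W), 16(W), all W → L
n=25: only reaches 22(W), 21(W), 17(W), all W → L
n=26: only reaches 23(W), 22(W), 18(W), all W → L
n=27: reaches L-position 24 → W
n=28: reaches L-position 25 → W
From 28, the L positions reachable in one move are: 25, 24. Any move reaching one of these is winning.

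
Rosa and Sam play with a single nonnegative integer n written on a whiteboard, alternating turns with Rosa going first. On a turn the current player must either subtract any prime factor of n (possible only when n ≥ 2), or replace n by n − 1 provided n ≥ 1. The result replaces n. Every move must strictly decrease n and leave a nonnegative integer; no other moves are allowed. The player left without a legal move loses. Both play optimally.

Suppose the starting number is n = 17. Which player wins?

Rosa wins.

Label each position W (a win for the player to move) or L (a loss). A position with no legal move is L; any other position is W exactly when some move reaches an L, and L when every move reaches a W.
n=0: no move → L
n=1: W (go to 0, an L position)
n=2: W (go to 0, an L position)
n=3: W (go to 0, an L position)
n=4: L (options 2(W), 3(W) are all W)
n=5: W (go to 0, an L position)
n=6: W (go to 4, an L position)
n=7: W (go to 0, an L position)
n=8: L (options 6(W), 7(W) are all W)
n=9: W (go to 8, an L position)
n=10: W (go to 8, an L position)
n=11: W (go to 0, an L position)
n=12: L (options 9(W), 10(W), 11(W) are all W)
n=13: W (go to 0, an L position)
n=14: W (go to 12, an L position)
n=15: W (go to 12, an L position)
n=16: L (options 14(W), 15(W) are all W)
n=17: W (go to 0, an L position)
The starting position 17 is W: Rosa should move to 0, handing over an L position.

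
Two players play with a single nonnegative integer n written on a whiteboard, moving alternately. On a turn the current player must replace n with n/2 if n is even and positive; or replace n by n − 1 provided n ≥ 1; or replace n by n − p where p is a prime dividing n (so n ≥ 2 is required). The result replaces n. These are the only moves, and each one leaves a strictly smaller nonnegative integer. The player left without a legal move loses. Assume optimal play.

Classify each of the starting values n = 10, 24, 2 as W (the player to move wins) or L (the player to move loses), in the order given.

Compute win/loss labels from the base case upward. A position with no move is L. Any other position is W if it can reach an L in one move, else L.
n=0: no move → L
n=1: reaches L-position 0 → W
n=2: reaches L-position 0 → W
n=3: reaches L-position 0 → W
n=4: only reaches 2(W), 3(W), all W → L
n=5: reaches L-position 0 → W
n=6: reaches L-position 4 → W
n=7: reaches L-position 0 → W
n=8: reaches L-position 4 → W
n=9: only reaches 6(W), 8(W), all W → L
n=10: reaches L-position 9 → W
n=11: reaches L-position 0 → W
n=12: reaches L-position 9 → W
n=13: reaches L-position 0 → W
n=14: only reaches 7(W), 12(W), 13(W), all W → L
n=15: reaches L-position 14 → W
n=16: reaches L-position 14 → W
n=17: reaches L-position 0 → W
n=18: reaches L-position 9 → W
n=19: reaches L-position 0 → W
n=20: only reaches 10(W), 15(W), 18(W), 19(W), all W → L
n=21: reaches L-position 14 → W
n=22: reaches L-position 20 → W
n=23: reaches L-position 0 → W
n=24: only reaches 12(W), 21(W), 22(W), 23(W), all W → L

10: W, 24: L, 2: W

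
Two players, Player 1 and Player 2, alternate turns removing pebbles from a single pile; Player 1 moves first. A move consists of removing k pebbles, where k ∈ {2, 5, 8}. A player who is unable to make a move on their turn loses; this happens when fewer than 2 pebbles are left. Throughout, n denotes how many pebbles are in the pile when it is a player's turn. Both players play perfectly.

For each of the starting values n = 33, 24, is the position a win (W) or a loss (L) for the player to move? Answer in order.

Build the W/L table. Terminal = L. A non-terminal position is W if it has a move to some L; otherwise it is L.
n=0: no move → L
n=1: no move → L
n=2: →0(L), so W
n=3: →1(L), so W
n=4: →2(W) only, which is W, so L
n=5: →0(L), so W
n=6: →4(L), so W
n=7: →5(W), 2(W) — all W, so L
n=8: →0(L), so W
n=9: →7(L), so W
n=10: →8(W), 5(W), 2(W) — all W, so L
n=11: →9(W), 6(W), 3(W) — all W, so L
n=12: →10(L), so W
n=13: →11(L), so W
n=14: →12(W), 9(W), 6(W) — all W, so L
n=15: →10(L), so W
n=16: →14(L), so W
n=17: →15(W), 12(W), 9(W) — all W, so L
n=18: →10(L), so W
n=19: →17(L), so W
n=20: →18(W), 15(W), 12(W) — all W, so L
n=21: →19(W), 16(W), 13(W) — all W, so L
n=22: →20(L), so W
n=23: →21(L), so W
n=24: →22(W), 19(W), 16(W) — all W, so L
n=25: →20(L), so W
n=26: →24(L), so W
n=27: →25(W), 22(W), 19(W) — all W, so L
n=28: →20(L), so W
n=29: →27(L), so W
n=30: →28(W), 25(W), 22(W) — all W, so L
n=31: →29(W), 26(W), 23(W) — all W, so L
n=32: →30(L), so W
n=33: →31(L), so W

33: W, 24: L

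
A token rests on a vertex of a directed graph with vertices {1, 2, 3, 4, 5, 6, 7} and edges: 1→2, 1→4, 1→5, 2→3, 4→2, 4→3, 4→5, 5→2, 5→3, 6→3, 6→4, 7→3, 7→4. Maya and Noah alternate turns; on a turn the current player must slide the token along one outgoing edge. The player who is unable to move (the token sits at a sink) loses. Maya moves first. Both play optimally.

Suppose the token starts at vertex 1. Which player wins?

Label each position W (a win for the player to move) or L (a loss). A position with no legal move is L; any other position is W exactly when some move reaches an L, and L when every move reaches a W.
Every edge goes from a vertex to one that appears earlier in the order 3, 2, 5, 4, 1, 6, 7, so processing vertices in that order labels each vertex after all of its successors.
3: no outgoing edge → L
2: →3(L), so W
5: →3(L), so W
4: →3(L), so W
1: →4(W), 5(W), 2(W) — all W, so L
6: →3(L), so W
7: →3(L), so W
The starting position 1 is L: whatever Maya does, the opponent receives a W position.

Noah wins.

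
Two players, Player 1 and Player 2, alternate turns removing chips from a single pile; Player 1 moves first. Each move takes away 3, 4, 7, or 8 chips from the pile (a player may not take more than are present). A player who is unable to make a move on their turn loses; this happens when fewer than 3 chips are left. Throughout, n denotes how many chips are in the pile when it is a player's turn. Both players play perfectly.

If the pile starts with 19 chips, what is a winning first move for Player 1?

Build the W/L table. Terminal = L. A non-terminal position is W if it has a move to some L; otherwise it is L.
n=0: no move → L
n=1: no move → L
n=2: no move → L
n=3: W (go to 0, an L position)
n=4: W (go to 1, an L position)
n=5: W (go to 2, an L position)
n=6: W (go to 2, an L position)
n=7: W (go to 0, an L position)
n=8: W (go to 1, an L position)
n=9: W (go to 2, an L position)
n=10: W (go to 2, an L position)
n=11: L (options 8(W), 7(W), 4(W), 3(W) are all W)
n=12: L (options 9(W), 8(W), 5(W), 4(W) are all W)
n=13: L (options 10(W), 9(W), 6(W), 5(W) are all W)
n=14: W (go to 11, an L position)
n=15: W (go to 12, an L position)
n=16: W (go to 13, an L position)
n=17: W (go to 13, an L position)
n=18: W (go to 11, an L position)
n=19: W (go to 12, an L position)
From 19, the L positions reachable in one move are: 12, 11. Any move reaching one of these is winning.

Remove 7, leaving 12.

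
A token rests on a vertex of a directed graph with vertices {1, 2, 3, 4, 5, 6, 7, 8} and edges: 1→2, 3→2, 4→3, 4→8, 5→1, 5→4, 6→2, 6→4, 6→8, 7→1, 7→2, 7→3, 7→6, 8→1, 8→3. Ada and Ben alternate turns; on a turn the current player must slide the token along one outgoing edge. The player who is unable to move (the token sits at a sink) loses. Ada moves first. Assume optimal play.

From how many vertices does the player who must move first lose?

Use the standard recursion: the mover loses at a terminal position; elsewhere, the mover wins exactly when some move hands the opponent an L position.
Every edge goes from a vertex to one that appears earlier in the order 2, 3, 1, 8, 4, 6, 7, 5, so processing vertices in that order labels each vertex after all of its successors.
2: no outgoing edge → L
3: reaches L-position 2 → W
1: reaches L-position 2 → W
8: only reaches 1(W), 3(W), all W → L
4: reaches L-position 8 → W
6: reaches L-position 8 → W
7: reaches L-position 2 → W
5: only reaches 4(W), 1(W), all W → L
The L vertices are 2, 5, 8; that is 3 in all.

3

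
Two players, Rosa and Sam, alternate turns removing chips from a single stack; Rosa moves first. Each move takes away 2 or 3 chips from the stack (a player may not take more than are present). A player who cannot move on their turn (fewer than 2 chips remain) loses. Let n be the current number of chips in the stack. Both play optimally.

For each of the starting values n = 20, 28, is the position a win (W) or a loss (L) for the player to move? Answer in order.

20: L, 28: W

Classify positions by backward induction: terminal positions (no move available) are L. From any other position, the mover wins iff some move reaches an L.
n=0: no move → L
n=1: no move → L
n=2: reaches L-position 0 → W
n=3: reaches L-position 1 → W
n=4: reaches L-position 1 → W
n=5: only reaches 3(W), 2(W), all W → L
n=6: only reaches 4(W), 3(W), all W → L
n=7: reaches L-position 5 → W
n=8: reaches L-position 6 → W
n=9: reaches L-position 6 → W
n=10: only reaches 8(W), 7(W), all W → L
n=11: only reaches 9(W), 8(W), all W → L
n=12: reaches L-position 10 → W
n=13: reaches L-position 11 → W
n=14: reaches L-position 11 → W
n=15: only reaches 13(W), 12(W), all W → L
n=16: only reaches 14(W), 13(W), all W → L
n=17: reaches L-position 15 → W
n=18: reaches L-position 16 → W
n=19: reaches L-position 16 → W
n=20: only reaches 18(W), 17(W), all W → L
n=21: only reaches 19(W), 18(W), all W → L
n=22: reaches L-position 20 → W
n=23: reaches L-position 21 → W
n=24: reaches L-position 21 → W
n=25: only reaches 23(W), 22(W), all W → L
n=26: only reaches 24(W), 23(W), all W → L
n=27: reaches L-position 25 → W
n=28: reaches L-position 26 → W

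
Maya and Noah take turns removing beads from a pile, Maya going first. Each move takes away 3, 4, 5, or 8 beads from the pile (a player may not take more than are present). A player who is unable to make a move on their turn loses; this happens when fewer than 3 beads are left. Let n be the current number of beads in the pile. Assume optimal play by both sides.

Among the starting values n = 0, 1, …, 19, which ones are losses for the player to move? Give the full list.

0, 1, 2, 11, 12, 13

Classify positions by backward induction: terminal positions (no move available) are L. From any other position, the mover wins iff some move reaches an L.
n=0: no move → L
n=1: no move → L
n=2: no move → L
n=3: reaches L-position 0 → W
n=4: reaches L-position 1 → W
n=5: reaches L-position 2 → W
n=6: reaches L-position 2 → W
n=7: reaches L-position 2 → W
n=8: reaches L-position 0 → W
n=9: reaches L-position 1 → W
n=10: reaches L-position 2 → W
n=11: only reaches 8(W), 7(W), 6(W), 3(W), all W → L
n=12: only reaches 9(W), 8(W), 7(W), 4(W), all W → L
n=13: only reaches 10(W), 9(W), 8(W), 5(W), all W → L
n=14: reaches L-position 11 → W
n=15: reaches L-position 12 → W
n=16: reaches L-position 13 → W
n=17: reaches L-position 13 → W
n=18: reaches L-position 13 → W
n=19: reaches L-position 11 → W
The losing starting values of n are exactly the entries labelled L in this table (6 of them).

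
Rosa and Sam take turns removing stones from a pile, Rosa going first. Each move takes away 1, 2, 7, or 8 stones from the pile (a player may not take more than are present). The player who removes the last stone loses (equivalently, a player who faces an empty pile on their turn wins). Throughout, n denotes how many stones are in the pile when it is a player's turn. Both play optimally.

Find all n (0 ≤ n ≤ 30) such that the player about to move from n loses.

1, 4, 7, 10, 13, 16, 19, 22, 25, 28

Use the standard recursion: the mover wins at a terminal position; elsewhere, the mover wins exactly when some move hands the opponent an L position.
n=0: no move; the opponent has just taken the last stone and therefore loses → W
n=1: L (sole option 0(W) is W)
n=2: W (go to 1, an L position)
n=3: W (go to 1, an L position)
n=4: L (options 3(W), 2(W) are all W)
n=5: W (go to 4, an L position)
n=6: W (go to 4, an L position)
n=7: L (options 6(W), 5(W), 0(W) are all W)
n=8: W (go to 7, an L position)
n=9: W (go to 7, an L position)
n=10: L (options 9(W), 8(W), 3(W), 2(W) are all W)
n=11: W (go to 10, an L position)
n=12: W (go to 10, an L position)
n=13: L (options 12(W), 11(W), 6(W), 5(W) are all W)
n=14: W (go to 13, an L position)
n=15: W (go to 13, an L position)
n=16: L (options 15(W), 14(W), 9(W), 8(W) are all W)
n=17: W (go to 16, an L position)
n=18: W (go to 16, an L position)
n=19: L (options 18(W), 17(W), 12(W), 11(W) are all W)
n=20: W (go to 19, an L position)
n=21: W (go to 19, an L position)
n=22: L (options 21(W), 20(W), 15(W), 14(W) are all W)
n=23: W (go to 22, an L position)
n=24: W (go to 22, an L position)
n=25: L (options 24(W), 23(W), 18(W), 17(W) are all W)
n=26: W (go to 25, an L position)
n=27: W (go to 25, an L position)
n=28: L (options 27(W), 26(W), 21(W), 20(W) are all W)
n=29: W (go to 28, an L position)
n=30: W (go to 28, an L position)
Reading off the rows marked L gives the requested list; there are 10 such values of n.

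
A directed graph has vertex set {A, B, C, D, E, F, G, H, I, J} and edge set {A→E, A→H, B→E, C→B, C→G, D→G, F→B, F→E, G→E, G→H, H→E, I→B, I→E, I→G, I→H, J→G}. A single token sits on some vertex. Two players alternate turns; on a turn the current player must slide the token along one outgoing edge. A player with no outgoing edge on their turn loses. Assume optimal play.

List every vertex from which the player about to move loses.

Positions with no move are L. A position that does have a move is losing for the player to move precisely when every available move leads to a winning position for the opponent. Fill in the labels:
Every edge goes from a vertex to one that appears earlier in the order E, H, B, G, J, I, D, F, C, A, so processing vertices in that order labels each vertex after all of its successors.
E: no outgoing edge → L
H: reaches L-position E → W
B: reaches L-position E → W
G: reaches L-position E → W
J: only reaches G(W), which is W → L
I: reaches L-position E → W
D: only reaches G(W), which is W → L
F: reaches L-position E → W
C: only reaches G(W), B(W), all W → L
A: reaches L-position E → W
Reading off the rows marked L gives the requested list; there are 4 such vertices.

C, D, E, J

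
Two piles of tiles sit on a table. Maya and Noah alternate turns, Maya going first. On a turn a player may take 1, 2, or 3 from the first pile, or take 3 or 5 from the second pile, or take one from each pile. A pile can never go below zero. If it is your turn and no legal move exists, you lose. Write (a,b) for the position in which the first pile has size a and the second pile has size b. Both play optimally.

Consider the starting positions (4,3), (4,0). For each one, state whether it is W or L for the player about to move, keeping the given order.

(4,3): W, (4,0): L

Classify positions by backward induction: terminal positions (no move available) are L. From any other position, the mover wins iff some move reaches an L.
No move ever increases a pile, so every position that can arise here has a ≤ 4 and b ≤ 3; it is enough to label the cells with 0 ≤ a ≤ 4 and 0 ≤ b ≤ 3.
Every move lowers a or b (never raises either), so fill the grid row by row in increasing a, and left to right within a row: each cell's successors are then already labelled.
      b=0  b=1  b=2  b=3
a=0:    L    L    L    W
a=1:    W    W    W    W
a=2:    W    W    W    L
a=3:    W    W    W    W
a=4:    L    L    L    W
Cells with no legal move (terminal, hence L): (0,0), (0,1), (0,2).
The remaining L cells, each justified by listing all of its moves:
(2,3): L (options (1,3)(W), (0,3)(W), (2,0)(W), (1,2)(W) are all W)
(4,0): L (options (3,0)(W), (2,0)(W), (1,0)(W) are all W)
(4,1): L (options (3,1)(W), (2,1)(W), (1,1)(W), (3,0)(W) are all W)
(4,2): L (options (3,2)(W), (2,2)(W), (1,2)(W), (3,1)(W) are all W)
Every other cell has at least one move into one of the L cells above, so it is W.
(4,3): the move to (2,3) reaches an L cell, so W
(4,0): one of the L cells justified above, so L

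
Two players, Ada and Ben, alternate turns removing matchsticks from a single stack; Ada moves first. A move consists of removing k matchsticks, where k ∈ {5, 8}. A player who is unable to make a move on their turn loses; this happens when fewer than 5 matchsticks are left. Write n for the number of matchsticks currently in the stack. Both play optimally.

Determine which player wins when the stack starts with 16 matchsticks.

Positions with no move are L. A position that does have a move is losing for the player to move precisely when every available move leads to a winning position for the opponent. Fill in the labels:
n=0: no move → L
n=1: no move → L
n=2: no move → L
n=3: no move → L
n=4: no move → L
n=5: →0(L), so W
n=6: →1(L), so W
n=7: →2(L), so W
n=8: →3(L), so W
n=9: →4(L), so W
n=10: →2(L), so W
n=11: →3(L), so W
n=12: →4(L), so W
n=13: →8(W), 5(W) — all W, so L
n=14: →9(W), 6(W) — all W, so L
n=15: →10(W), 7(W) — all W, so L
n=16: →11(W), 8(W) — all W, so L
Every move from 16 reaches a W position, so the mover loses.

Ben wins.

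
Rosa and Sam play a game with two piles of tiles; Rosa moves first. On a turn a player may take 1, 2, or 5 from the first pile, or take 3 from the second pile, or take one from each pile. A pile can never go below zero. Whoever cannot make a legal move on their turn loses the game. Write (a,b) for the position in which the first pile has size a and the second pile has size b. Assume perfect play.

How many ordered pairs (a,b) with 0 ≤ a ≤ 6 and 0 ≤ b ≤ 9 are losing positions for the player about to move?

26

Use the standard recursion: the mover loses at a terminal position; elsewhere, the mover wins exactly when some move hands the opponent an L position.
Every move lowers a or b (never raises either), so fill the grid row by row in increasing a, and left to right within a row: each cell's successors are then already labelled.
      b=0  b=1  b=2  b=3  b=4  b=5  b=6  b=7  b=8  b=9
a=0:    L    L    L    W    W    W    L    L    L    W
a=1:    W    W    W    W    L    L    W    W    W    W
a=2:    W    W    W    L    W    W    W    W    W    L
a=3:    L    L    L    W    W    W    L    L    L    W
a=4:    W    W    W    W    L    L    W    W    W    W
a=5:    W    W    W    L    W    W    W    W    W    L
a=6:    L    L    L    W    W    W    L    L    L    W
Cells with no legal move (terminal, hence L): (0,0), (0,1), (0,2).
The remaining L cells, each justified by listing all of its moves:
(0,6): the only move is to (0,3)(W), a W ⇒ L
(0,7): the only move is to (0,4)(W), a W ⇒ L
(0,8): the only move is to (0,5)(W), a W ⇒ L
(1,4): moves to (0,4)(W), (1,1)(W), (0,3)(W); every one is W ⇒ L
(1,5): moves to (0,5)(W), (1,2)(W), (0,4)(W); every one is W ⇒ L
(2,3): moves to (1,3)(W), (0,3)(W), (2,0)(W), (1,2)(W); every one is W ⇒ L
(2,9): moves to (1,9)(W), (0,9)(W), (2,6)(W), (1,8)(W); every one is W ⇒ L
(3,0): moves to (2,0)(W), (1,0)(W); every one is W ⇒ L
(3,1): moves to (2,1)(W), (1,1)(W), (2,0)(W); every one is W ⇒ L
(3,2): moves to (2,2)(W), (1,2)(W), (2,1)(W); every one is W ⇒ L
(3,6): moves to (2,6)(W), (1,6)(W), (3,3)(W), (2,5)(W); every one is W ⇒ L
(3,7): moves to (2,7)(W), (1,7)(W), (3,4)(W), (2,6)(W); every one is W ⇒ L
(3,8): moves to (2,8)(W), (1,8)(W), (3,5)(W), (2,7)(W); every one is W ⇒ L
(4,4): moves to (3,4)(W), (2,4)(W), (4,1)(W), (3,3)(W); every one is W ⇒ L
(4,5): moves to (3,5)(W), (2,5)(W), (4,2)(W), (3,4)(W); every one is W ⇒ L
(5,3): moves to (4,3)(W), (3,3)(W), (0,3)(W), (5,0)(W), (4,2)(W); every one is W ⇒ L
(5,9): moves to (4,9)(W), (3,9)(W), (0,9)(W), (5,6)(W), (4,8)(W); every one is W ⇒ L
(6,0): moves to (5,0)(W), (4,0)(W), (1,0)(W); every one is W ⇒ L
(6,1): moves to (5,1)(W), (4,1)(W), (1,1)(W), (5,0)(W); every one is W ⇒ L
(6,2): moves to (5,2)(W), (4,2)(W), (1,2)(W), (5,1)(W); every one is W ⇒ L
(6,6): moves to (5,6)(W), (4,6)(W), (1,6)(W), (6,3)(W), (5,5)(W); every one is W ⇒ L
(6,7): moves to (5,7)(W), (4,7)(W), (1,7)(W), (6,4)(W), (5,6)(W); every one is W ⇒ L
(6,8): moves to (5,8)(W), (4,8)(W), (1,8)(W), (6,5)(W), (5,7)(W); every one is W ⇒ L
Every other cell has at least one move into one of the L cells above, so it is W.
L cells per row: a=0: 6, a=1: 2, a=2: 2, a=3: 6, a=4: 2, a=5: 2, a=6: 6; total 26.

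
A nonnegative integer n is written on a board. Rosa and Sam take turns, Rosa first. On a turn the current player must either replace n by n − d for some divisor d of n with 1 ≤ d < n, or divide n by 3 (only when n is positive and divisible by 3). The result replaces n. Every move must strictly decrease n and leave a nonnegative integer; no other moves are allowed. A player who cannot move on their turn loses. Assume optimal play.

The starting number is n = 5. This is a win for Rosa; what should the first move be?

Classify positions by backward induction: terminal positions (no move available) are L. From any other position, the mover wins iff some move reaches an L.
n=0: no move → L
n=1: no move → L
n=2: reaches L-position 1 → W
n=3: reaches L-position 1 → W
n=4: only reaches 2(W), 3(W), all W → L
n=5: reaches L-position 4 → W
From 5, the L positions reachable in one move are: 4.

Move to 4.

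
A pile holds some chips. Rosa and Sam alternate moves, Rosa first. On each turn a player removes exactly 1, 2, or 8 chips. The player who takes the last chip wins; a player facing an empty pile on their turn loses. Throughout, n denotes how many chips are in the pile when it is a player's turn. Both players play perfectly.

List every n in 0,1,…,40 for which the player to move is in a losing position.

0, 3, 6, 9, 12, 15, 18, 21, 24, 27, 30, 33, 36, 39

Classify positions by backward induction: terminal positions (no move available) are L. From any other position, the mover wins iff some move reaches an L.
n=0: no move → L
n=1: W (go to 0, an L position)
n=2: W (go to 0, an L position)
n=3: L (options 2(W), 1(W) are all W)
n=4: W (go to 3, an L position)
n=5: W (go to 3, an L position)
n=6: L (options 5(W), 4(W) are all W)
n=7: W (go to 6, an L position)
n=8: W (go to 6, an L position)
n=9: L (options 8(W), 7(W), 1(W) are all W)
n=10: W (go to 9, an L position)
n=11: W (go to 9, an L position)
n=12: L (options 11(W), 10(W), 4(W) are all W)
n=13: W (go to 12, an L position)
n=14: W (go to 12, an L position)
n=15: L (options 14(W), 13(W), 7(W) are all W)
n=16: W (go to 15, an L position)
n=17: W (go to 15, an L position)
n=18: L (options 17(W), 16(W), 10(W) are all W)
n=19: W (go to 18, an L position)
n=20: W (go to 18, an L position)
n=21: L (options 20(W), 19(W), 13(W) are all W)
n=22: W (go to 21, an L position)
n=23: W (go to 21, an L position)
n=24: L (options 23(W), 22(W), 16(W) are all W)
n=25: W (go to 24, an L position)
n=26: W (go to 24, an L position)
n=27: L (options 26(W), 25(W), 19(W) are all W)
n=28: W (go to 27, an L position)
n=29: W (go to 27, an L position)
n=30: L (options 29(W), 28(W), 22(W) are all W)
n=31: W (go to 30, an L position)
n=32: W (go to 30, an L position)
n=33: L (options 32(W), 31(W), 25(W) are all W)
n=34: W (go to 33, an L position)
n=35: W (go to 33, an L position)
n=36: L (options 35(W), 34(W), 28(W) are all W)
n=37: W (go to 36, an L position)
n=38: W (go to 36, an L position)
n=39: L (options 38(W), 37(W), 31(W) are all W)
n=40: W (go to 39, an L position)
The losing starting values of n are exactly the entries labelled L in this table (14 of them).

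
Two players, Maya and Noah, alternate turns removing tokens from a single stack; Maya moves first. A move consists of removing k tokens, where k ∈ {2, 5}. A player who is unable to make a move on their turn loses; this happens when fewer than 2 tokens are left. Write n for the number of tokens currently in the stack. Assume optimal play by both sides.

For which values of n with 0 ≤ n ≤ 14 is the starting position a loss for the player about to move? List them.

Build the W/L table. Terminal = L. A non-terminal position is W if it has a move to some L; otherwise it is L.
n=0: no move → L
n=1: no move → L
n=2: can move to 0, which is L ⇒ W
n=3: can move to 1, which is L ⇒ W
n=4: the only move is to 2(W), a W ⇒ L
n=5: can move to 0, which is L ⇒ W
n=6: can move to 4, which is L ⇒ W
n=7: moves to 5(W), 2(W); every one is W ⇒ L
n=8: moves to 6(W), 3(W); every one is W ⇒ L
n=9: can move to 7, which is L ⇒ W
n=10: can move to 8, which is L ⇒ W
n=11: moves to 9(W), 6(W); every one is W ⇒ L
n=12: can move to 7, which is L ⇒ W
n=13: can move to 11, which is L ⇒ W
n=14: moves to 12(W), 9(W); every one is W ⇒ L
Reading off the rows marked L gives the requested list; there are 7 such values of n.

0, 1, 4, 7, 8, 11, 14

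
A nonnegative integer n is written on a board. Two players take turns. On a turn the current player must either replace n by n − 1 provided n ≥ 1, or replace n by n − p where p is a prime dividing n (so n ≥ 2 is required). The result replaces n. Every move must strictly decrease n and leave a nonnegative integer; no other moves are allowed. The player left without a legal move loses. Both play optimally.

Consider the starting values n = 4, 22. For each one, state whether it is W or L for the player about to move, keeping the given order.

4: L, 22: W

Classify positions by backward induction: terminal positions (no move available) are L. From any other position, the mover wins iff some move reaches an L.
n=0: no move → L
n=1: reaches L-position 0 → W
n=2: reaches L-position 0 → W
n=3: reaches L-position 0 → W
n=4: only reaches 2(W), 3(W), all W → L
n=5: reaches L-position 0 → W
n=6: reaches L-position 4 → W
n=7: reaches L-position 0 → W
n=8: only reaches 6(W), 7(W), all W → L
n=9: reaches L-position 8 → W
n=10: reaches L-position 8 → W
n=11: reaches L-position 0 → W
n=12: only reaches 9(W), 10(W), 11(W), all W → L
n=13: reaches L-position 0 → W
n=14: reaches L-position 12 → W
n=15: reaches L-position 12 → W
n=16: only reaches 14(W), 15(W), all W → L
n=17: reaches L-position 0 → W
n=18: reaches L-position 16 → W
n=19: reaches L-position 0 → W
n=20: only reaches 15(W), 18(W), 19(W), all W → L
n=21: reaches L-position 20 → W
n=22: reaches L-position 20 → W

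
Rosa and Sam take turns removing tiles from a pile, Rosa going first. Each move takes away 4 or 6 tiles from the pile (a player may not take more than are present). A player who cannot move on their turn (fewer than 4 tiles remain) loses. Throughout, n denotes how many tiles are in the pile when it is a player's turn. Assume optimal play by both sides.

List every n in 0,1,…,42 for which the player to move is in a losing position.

Build the W/L table. Terminal = L. A non-terminal position is W if it has a move to some L; otherwise it is L.
n=0: no move → L
n=1: no move → L
n=2: no move → L
n=3: no move → L
n=4: reaches L-position 0 → W
n=5: reaches L-position 1 → W
n=6: reaches L-position 2 → W
n=7: reaches L-position 3 → W
n=8: reaches L-position 2 → W
n=9: reaches L-position 3 → W
n=10: only reaches 6(W), 4(W), all W → L
n=11: only reaches 7(W), 5(W), all W → L
n=12: only reaches 8(W), 6(W), all W → L
n=13: only reaches 9(W), 7(W), all W → L
n=14: reaches L-position 10 → W
n=15: reaches L-position 11 → W
n=16: reaches L-position 12 → W
n=17: reaches L-position 13 → W
n=18: reaches L-position 12 → W
n=19: reaches L-position 13 → W
n=20: only reaches 16(W), 14(W), all W → L
n=21: only reaches 17(W), 15(W), all W → L
n=22: only reaches 18(W), 16(W), all W → L
n=23: only reaches 19(W), 17(W), all W → L
n=24: reaches L-position 20 → W
n=25: reaches L-position 21 → W
n=26: reaches L-position 22 → W
n=27: reaches L-position 23 → W
n=28: reaches L-position 22 → W
n=29: reaches L-position 23 → W
n=30: only reaches 26(W), 24(W), all W → L
n=31: only reaches 27(W), 25(W), all W → L
n=32: only reaches 28(W), 26(W), all W → L
n=33: only reaches 29(W), 27(W), all W → L
n=34: reaches L-position 30 → W
n=35: reaches L-position 31 → W
n=36: reaches L-position 32 → W
n=37: reaches L-position 33 → W
n=38: reaches L-position 32 → W
n=39: reaches L-position 33 → W
n=40: only reaches 36(W), 34(W), all W → L
n=41: only reaches 37(W), 35(W), all W → L
n=42: only reaches 38(W), 36(W), all W → L
Reading off the rows marked L gives the requested list; there are 19 such values of n.

0, 1, 2, 3, 10, 11, 12, 13, 20, 21, 22, 23, 30, 31, 32, 33, 40, 41, 42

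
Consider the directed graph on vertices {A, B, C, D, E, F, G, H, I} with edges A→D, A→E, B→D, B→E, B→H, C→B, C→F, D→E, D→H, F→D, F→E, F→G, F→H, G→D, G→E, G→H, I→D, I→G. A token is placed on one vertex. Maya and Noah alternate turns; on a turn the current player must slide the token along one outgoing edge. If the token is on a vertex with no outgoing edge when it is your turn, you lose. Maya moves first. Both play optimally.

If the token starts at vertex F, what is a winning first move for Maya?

Label each position W (a win for the player to move) or L (a loss). A position with no legal move is L; any other position is W exactly when some move reaches an L, and L when every move reaches a W.
Every edge goes from a vertex to one that appears earlier in the order E, H, D, G, I, F, B, C, A, so processing vertices in that order labels each vertex after all of its successors.
E: no outgoing edge → L
H: no outgoing edge → L
D: can move to H, which is L ⇒ W
G: can move to H, which is L ⇒ W
I: moves to G(W), D(W); every one is W ⇒ L
F: can move to H, which is L ⇒ W
B: can move to H, which is L ⇒ W
C: moves to B(W), F(W); every one is W ⇒ L
A: can move to E, which is L ⇒ W
From F, the L positions reachable in one move are: H, E. Any move reaching one of these is winning.

Move to H.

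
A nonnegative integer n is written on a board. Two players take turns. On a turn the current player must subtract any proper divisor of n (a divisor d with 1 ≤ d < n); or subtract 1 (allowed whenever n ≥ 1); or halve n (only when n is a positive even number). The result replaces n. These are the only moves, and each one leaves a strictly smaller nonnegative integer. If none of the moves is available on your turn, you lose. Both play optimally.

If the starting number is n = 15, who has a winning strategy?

Classify positions by backward induction: terminal positions (no move available) are L. From any other position, the mover wins iff some move reaches an L.
n=0: no move → L
n=1: →0(L), so W
n=2: →1(W) only, which is W, so L
n=3: →2(L), so W
n=4: →2(L), so W
n=5: →4(W) only, which is W, so L
n=6: →5(L), so W
n=7: →6(W) only, which is W, so L
n=8: →7(L), so W
n=9: →6(W), 8(W) — all W, so L
n=10: →5(L), so W
n=11: →10(W) only, which is W, so L
n=12: →9(L), so W
n=13: →12(W) only, which is W, so L
n=14: →7(L), so W
n=15: →10(W), 12(W), 14(W) — all W, so L
The starting position 15 is L: whatever the player to move does, the opponent receives a W position.

The second player wins.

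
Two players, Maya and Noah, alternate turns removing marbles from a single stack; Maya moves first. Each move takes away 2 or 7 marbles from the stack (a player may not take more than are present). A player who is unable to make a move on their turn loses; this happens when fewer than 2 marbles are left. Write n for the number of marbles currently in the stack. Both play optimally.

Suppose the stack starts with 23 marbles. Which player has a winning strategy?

Noah wins.

Work bottom-up. With no move the player to move loses. Otherwise the position is W if at least one move leads to an L position for the opponent, and L if every move leads to a W.
n=0: no move → L
n=1: no move → L
n=2: can move to 0, which is L ⇒ W
n=3: can move to 1, which is L ⇒ W
n=4: the only move is to 2(W), a W ⇒ L
n=5: the only move is to 3(W), a W ⇒ L
n=6: can move to 4, which is L ⇒ W
n=7: can move to 5, which is L ⇒ W
n=8: can move to 1, which is L ⇒ W
n=9: moves to 7(W), 2(W); every one is W ⇒ L
n=10: moves to 8(W), 3(W); every one is W ⇒ L
n=11: can move to 9, which is L ⇒ W
n=12: can move to 10, which is L ⇒ W
n=13: moves to 11(W), 6(W); every one is W ⇒ L
n=14: moves to 12(W), 7(W); every one is W ⇒ L
n=15: can move to 13, which is L ⇒ W
n=16: can move to 14, which is L ⇒ W
n=17: can move to 10, which is L ⇒ W
n=18: moves to 16(W), 11(W); every one is W ⇒ L
n=19: moves to 17(W), 12(W); every one is W ⇒ L
n=20: can move to 18, which is L ⇒ W
n=21: can move to 19, which is L ⇒ W
n=22: moves to 20(W), 15(W); every one is W ⇒ L
n=23: moves to 21(W), 16(W); every one is W ⇒ L
Every move from 23 reaches a W position, so the mover loses.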